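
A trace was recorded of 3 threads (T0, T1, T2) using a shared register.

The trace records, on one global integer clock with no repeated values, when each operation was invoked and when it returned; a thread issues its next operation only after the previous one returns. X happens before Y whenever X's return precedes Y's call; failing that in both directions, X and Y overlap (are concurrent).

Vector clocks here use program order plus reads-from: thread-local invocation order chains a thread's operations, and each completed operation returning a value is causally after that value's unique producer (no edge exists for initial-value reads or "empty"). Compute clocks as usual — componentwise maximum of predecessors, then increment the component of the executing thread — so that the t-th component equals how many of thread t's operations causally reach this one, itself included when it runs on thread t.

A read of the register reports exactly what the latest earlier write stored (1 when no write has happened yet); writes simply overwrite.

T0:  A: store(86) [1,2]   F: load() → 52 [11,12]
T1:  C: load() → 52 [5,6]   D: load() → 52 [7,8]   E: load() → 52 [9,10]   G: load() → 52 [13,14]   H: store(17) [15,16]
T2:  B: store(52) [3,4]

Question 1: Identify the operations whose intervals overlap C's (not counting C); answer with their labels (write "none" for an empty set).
none

overlap test against C [5,6]: concurrent iff the interval meets 5..6
A [1,2]: before
B [3,4]: before
D [7,8]: after
E [9,10]: after
F [11,12]: after
G [13,14]: after
H [15,16]: after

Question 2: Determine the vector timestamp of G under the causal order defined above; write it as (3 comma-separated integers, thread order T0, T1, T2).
(0, 4, 1)

invoked at 3, B has no predecessors; its own T2 bump gives (0, 0, 1)
invoked at 1, A has no predecessors; its own T0 bump gives (1, 0, 0)
C (invocation 5): componentwise max over VC(B)=(0, 0, 1), +1 at T1, giving (0, 1, 1)
D (invocation 7): componentwise max over VC(B)=(0, 0, 1), VC(C)=(0, 1, 1), +1 at T1, giving (0, 2, 1)
F (invocation 11): componentwise max over VC(A)=(1, 0, 0), VC(B)=(0, 0, 1), +1 at T0, giving (2, 0, 1)
E (invocation 9): componentwise max over VC(B)=(0, 0, 1), VC(D)=(0, 2, 1), +1 at T1, giving (0, 3, 1)
G (invocation 13): componentwise max over VC(B)=(0, 0, 1), VC(E)=(0, 3, 1), +1 at T1, giving (0, 4, 1)
H (invocation 15): componentwise max over VC(G)=(0, 4, 1), +1 at T1, giving (0, 5, 1)
target: VC(G) = (0, 4, 1)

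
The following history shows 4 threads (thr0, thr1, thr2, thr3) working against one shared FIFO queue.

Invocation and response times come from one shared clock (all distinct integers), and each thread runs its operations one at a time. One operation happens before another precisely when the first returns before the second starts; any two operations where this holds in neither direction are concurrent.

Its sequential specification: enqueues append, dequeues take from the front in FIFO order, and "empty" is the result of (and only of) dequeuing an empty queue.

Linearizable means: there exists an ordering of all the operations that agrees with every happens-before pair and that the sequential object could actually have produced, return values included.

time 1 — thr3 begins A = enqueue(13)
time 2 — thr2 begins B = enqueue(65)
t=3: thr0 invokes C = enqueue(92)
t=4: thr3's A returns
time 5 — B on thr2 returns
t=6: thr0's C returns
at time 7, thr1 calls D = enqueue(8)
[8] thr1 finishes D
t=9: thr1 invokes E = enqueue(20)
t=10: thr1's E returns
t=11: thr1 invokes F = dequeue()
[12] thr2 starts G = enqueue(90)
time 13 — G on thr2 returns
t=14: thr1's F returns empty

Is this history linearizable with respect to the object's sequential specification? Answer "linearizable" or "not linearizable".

not linearizable

the violation lands at event 14, F's response at time 14: events 1..13 linearize, events 1..14 do not
the 7 completed operations admit 12 real-time orders; each fails the FIFO queue replay
sample order A, B, C, D, E, F, G stalls at step 6 — F dequeue() → empty has no legal effect
sample order A, B, C, D, E, G, F stalls at step 7 — F dequeue() → empty has no legal effect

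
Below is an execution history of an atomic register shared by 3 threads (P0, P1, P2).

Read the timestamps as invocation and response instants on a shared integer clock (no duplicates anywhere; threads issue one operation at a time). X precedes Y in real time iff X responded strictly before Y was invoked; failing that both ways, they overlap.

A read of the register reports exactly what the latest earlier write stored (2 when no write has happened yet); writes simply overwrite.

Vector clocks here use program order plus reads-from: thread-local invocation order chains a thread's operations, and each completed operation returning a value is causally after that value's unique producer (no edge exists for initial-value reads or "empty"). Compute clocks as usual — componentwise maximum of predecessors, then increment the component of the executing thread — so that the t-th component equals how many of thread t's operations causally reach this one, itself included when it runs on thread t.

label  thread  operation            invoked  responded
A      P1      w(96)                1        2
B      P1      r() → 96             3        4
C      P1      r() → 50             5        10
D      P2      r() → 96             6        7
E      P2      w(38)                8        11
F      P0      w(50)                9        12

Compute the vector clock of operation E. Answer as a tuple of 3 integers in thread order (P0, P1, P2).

invoked at 1, A has no predecessors; its own P1 bump gives (0, 1, 0)
invoked at 9, F has no predecessors; its own P0 bump gives (1, 0, 0)
D, invoked 6, takes VC(A)=(0, 1, 0) under max, adds 1 for P2 → (0, 1, 1)
B, invoked 3, takes VC(A)=(0, 1, 0) under max, adds 1 for P1 → (0, 2, 0)
E, invoked 8, takes VC(D)=(0, 1, 1) under max, adds 1 for P2 → (0, 1, 2)
C, invoked 5, takes VC(B)=(0, 2, 0), VC(F)=(1, 0, 0) under max, adds 1 for P1 → (1, 3, 0)
target: VC(E) = (0, 1, 2)

(0, 1, 2)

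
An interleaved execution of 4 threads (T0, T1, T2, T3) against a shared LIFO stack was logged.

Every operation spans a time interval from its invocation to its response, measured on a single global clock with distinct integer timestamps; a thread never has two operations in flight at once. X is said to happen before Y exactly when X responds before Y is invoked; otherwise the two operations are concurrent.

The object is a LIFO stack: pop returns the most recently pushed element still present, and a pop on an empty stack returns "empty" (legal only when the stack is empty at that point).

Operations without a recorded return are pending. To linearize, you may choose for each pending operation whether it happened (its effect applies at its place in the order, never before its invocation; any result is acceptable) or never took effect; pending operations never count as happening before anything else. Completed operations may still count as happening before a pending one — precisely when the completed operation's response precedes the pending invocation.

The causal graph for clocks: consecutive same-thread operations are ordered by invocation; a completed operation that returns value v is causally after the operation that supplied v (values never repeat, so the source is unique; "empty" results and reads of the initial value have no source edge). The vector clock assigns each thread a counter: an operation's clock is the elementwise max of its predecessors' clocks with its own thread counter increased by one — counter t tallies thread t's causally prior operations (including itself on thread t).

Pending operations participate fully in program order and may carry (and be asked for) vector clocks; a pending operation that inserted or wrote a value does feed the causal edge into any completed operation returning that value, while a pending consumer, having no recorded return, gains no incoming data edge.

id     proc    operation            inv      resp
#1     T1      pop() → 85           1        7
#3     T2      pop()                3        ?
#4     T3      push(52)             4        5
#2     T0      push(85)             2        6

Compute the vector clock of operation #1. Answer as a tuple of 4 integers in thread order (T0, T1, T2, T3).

(1, 1, 0, 0)

#4, invoked 4, has no incoming edges; only T3's bump applies → (0, 0, 0, 1)
#3, invoked 3, has no incoming edges; only T2's bump applies → (0, 0, 1, 0)
#2, invoked 2, has no incoming edges; only T0's bump applies → (1, 0, 0, 0)
invoked at 1, #1 merges VC(#2)=(1, 0, 0, 0) and bumps T1's slot → (1, 1, 0, 0)
target: VC(#1) = (1, 1, 0, 0)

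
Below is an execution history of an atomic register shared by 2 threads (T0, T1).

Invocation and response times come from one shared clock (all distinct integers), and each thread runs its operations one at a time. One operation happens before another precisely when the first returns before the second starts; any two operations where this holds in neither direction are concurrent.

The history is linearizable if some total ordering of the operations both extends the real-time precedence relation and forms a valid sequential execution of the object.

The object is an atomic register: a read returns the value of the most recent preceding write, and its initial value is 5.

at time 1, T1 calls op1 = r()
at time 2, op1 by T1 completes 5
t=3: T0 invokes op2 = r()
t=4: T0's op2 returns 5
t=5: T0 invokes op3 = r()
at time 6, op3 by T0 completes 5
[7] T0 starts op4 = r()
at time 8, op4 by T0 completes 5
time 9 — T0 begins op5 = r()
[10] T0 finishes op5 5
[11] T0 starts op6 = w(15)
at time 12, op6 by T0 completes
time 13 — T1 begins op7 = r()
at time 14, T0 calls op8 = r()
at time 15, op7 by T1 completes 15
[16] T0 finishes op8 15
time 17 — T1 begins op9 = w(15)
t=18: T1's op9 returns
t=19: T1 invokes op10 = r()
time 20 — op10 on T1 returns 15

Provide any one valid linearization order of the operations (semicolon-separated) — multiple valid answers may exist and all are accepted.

op1; op2; op3; op4; op5; op6; op7; op8; op9; op10

1. op1 r() → 5, leaving value 5
2. op2 r() → 5, leaving value 5
3. op3 r() → 5, leaving value 5
4. op4 r() → 5, leaving value 5
5. op5 r() → 5, leaving value 5
6. op6 w(15), leaving value 15
7. op7 r() → 15, leaving value 15
8. op8 r() → 15, leaving value 15
9. op9 w(15), leaving value 15
10. op10 r() → 15, leaving value 15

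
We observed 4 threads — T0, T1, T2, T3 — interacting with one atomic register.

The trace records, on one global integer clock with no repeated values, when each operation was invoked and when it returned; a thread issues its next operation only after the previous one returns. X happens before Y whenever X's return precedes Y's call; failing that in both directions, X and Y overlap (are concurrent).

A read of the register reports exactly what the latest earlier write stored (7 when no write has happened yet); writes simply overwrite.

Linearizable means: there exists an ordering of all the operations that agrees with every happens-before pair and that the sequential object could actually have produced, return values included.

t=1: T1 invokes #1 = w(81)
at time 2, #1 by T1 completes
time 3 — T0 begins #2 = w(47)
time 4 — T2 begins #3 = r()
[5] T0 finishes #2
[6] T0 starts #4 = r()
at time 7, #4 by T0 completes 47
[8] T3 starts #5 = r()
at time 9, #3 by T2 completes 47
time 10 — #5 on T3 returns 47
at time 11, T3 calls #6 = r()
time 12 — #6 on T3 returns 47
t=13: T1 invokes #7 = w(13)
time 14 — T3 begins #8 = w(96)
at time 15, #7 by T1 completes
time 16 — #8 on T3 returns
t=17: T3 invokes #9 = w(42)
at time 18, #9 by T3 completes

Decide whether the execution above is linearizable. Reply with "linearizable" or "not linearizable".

a witness: #1, #2, #3, #4, #5, #6, #7, #8, #9
1. #1 w(81), leaving value 81
2. #2 w(47), leaving value 47
3. #3 r() → 47, leaving value 47
4. #4 r() → 47, leaving value 47
5. #5 r() → 47, leaving value 47
6. #6 r() → 47, leaving value 47
7. #7 w(13), leaving value 13
8. #8 w(96), leaving value 96
9. #9 w(42), leaving value 42

linearizable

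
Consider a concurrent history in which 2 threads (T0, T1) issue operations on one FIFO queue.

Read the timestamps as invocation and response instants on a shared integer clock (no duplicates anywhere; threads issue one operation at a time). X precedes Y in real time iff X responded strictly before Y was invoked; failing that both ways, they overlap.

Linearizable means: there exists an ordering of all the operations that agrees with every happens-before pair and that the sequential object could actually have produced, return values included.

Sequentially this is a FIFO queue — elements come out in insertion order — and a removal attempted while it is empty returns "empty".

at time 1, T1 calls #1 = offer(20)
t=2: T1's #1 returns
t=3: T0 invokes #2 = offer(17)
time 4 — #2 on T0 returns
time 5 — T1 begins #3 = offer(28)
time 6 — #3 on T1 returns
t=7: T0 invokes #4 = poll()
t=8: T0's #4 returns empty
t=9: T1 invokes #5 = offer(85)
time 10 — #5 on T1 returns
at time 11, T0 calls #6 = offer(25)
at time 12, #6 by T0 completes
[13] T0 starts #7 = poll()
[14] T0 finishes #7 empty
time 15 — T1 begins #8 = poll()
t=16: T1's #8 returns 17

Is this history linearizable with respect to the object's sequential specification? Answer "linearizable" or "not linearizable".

not linearizable

through event 7 a valid linearization exists; event 8 (#4 responding at time 8) ends that
the sole real-time-consistent order of 4 completed operations fails the FIFO queue replay
for example #1, #2, #3, #4 fails at step 4: #4 poll() → empty is not legal there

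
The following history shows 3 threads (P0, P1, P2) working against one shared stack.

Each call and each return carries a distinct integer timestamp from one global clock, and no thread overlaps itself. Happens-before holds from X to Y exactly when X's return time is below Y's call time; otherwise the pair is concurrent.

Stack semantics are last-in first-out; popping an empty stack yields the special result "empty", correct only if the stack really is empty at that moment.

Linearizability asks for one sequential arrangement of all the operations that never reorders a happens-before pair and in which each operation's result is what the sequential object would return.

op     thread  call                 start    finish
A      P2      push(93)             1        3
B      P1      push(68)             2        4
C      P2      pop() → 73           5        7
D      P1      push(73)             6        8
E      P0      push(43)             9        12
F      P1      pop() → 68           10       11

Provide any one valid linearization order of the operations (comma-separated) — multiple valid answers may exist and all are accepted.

A, B, D, C, F, E

step 1: A push(93) — stack <93>
step 2: B push(68) — stack <93,68>
step 3: D push(73) — stack <93,68,73>
step 4: C pop() → 73 — stack <93,68>
step 5: F pop() → 68 — stack <93>
step 6: E push(43) — stack <93,43>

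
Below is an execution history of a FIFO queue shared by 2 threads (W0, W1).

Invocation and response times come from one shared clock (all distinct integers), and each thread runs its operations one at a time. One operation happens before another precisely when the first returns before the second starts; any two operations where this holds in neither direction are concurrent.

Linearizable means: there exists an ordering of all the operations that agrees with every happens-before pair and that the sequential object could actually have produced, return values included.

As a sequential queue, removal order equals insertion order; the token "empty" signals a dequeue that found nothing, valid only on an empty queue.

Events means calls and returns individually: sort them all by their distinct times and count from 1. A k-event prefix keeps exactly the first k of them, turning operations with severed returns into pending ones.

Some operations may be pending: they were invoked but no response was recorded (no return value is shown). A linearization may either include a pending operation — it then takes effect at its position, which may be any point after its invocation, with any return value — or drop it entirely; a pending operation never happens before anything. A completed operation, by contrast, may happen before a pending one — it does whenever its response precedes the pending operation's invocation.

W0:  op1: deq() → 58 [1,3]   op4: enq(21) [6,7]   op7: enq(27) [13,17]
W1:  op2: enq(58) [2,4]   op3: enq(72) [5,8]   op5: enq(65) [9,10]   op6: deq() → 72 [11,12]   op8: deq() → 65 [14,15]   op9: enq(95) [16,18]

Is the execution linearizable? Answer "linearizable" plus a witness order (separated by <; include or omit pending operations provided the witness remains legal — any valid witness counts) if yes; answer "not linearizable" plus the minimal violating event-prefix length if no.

through event 14 a valid linearization exists; event 15 (op8 responding at time 15) ends that
7 completed operations, 4 real-time-consistent orders — every FIFO queue replay fails
every completion of the 1 pending operation (op7) was checked; none linearizes
take op1, op2, op3, op4, op5, op6, op8 (pending dropped): step 1 already fails, because op1 deq() → 58 cannot occur there
take op1, op2, op4, op3, op5, op6, op8 (pending dropped): step 1 already fails, because op1 deq() → 58 cannot occur there

not linearizable — minimal violating prefix: 15 events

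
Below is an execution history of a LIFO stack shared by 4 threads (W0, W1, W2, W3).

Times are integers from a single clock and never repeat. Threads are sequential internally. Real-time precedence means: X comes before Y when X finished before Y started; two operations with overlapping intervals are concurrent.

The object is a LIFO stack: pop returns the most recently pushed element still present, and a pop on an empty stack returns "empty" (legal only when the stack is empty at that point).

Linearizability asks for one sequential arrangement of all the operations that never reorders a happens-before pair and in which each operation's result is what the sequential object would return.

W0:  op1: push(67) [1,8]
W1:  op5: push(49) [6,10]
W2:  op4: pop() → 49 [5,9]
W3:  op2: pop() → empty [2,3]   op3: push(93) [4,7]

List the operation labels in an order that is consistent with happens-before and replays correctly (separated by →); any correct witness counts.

op2 → op1 → op3 → op5 → op4

1. op2 pop() → empty, leaving stack <>
2. op1 push(67), leaving stack <67>
3. op3 push(93), leaving stack <67,93>
4. op5 push(49), leaving stack <67,93,49>
5. op4 pop() → 49, leaving stack <67,93>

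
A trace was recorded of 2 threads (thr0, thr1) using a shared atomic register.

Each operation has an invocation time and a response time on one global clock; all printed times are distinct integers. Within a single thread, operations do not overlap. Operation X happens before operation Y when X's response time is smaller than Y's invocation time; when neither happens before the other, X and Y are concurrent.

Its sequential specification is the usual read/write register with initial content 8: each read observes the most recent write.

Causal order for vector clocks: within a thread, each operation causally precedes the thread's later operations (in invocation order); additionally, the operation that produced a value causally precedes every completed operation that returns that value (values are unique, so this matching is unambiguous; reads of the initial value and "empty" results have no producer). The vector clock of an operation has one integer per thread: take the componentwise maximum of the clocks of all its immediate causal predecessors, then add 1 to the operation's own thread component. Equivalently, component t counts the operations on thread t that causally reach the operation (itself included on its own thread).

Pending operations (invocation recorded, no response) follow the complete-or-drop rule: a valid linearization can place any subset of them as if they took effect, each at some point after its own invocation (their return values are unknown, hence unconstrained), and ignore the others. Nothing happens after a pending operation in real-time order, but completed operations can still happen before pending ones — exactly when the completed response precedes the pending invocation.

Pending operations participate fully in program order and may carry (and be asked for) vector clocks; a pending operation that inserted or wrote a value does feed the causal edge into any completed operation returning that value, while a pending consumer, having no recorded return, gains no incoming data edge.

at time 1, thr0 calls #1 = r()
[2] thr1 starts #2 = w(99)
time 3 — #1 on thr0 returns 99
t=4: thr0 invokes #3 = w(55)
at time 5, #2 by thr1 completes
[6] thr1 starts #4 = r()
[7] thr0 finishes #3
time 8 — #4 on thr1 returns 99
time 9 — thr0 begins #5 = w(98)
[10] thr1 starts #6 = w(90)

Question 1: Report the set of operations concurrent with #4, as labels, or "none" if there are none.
#4 runs from 6 to 8; window-overlapping ops are concurrent
#1 [1,3]: before
#2 [2,5]: before
#3 [4,7]: concurrent
#5 [9,…): after
#6 [10,…): after

#3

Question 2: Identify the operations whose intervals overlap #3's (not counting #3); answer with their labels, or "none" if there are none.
#3 spans [4,7]: anything still running between times 4 and 7 counts as concurrent
#1 [1,3]: before
#2 [2,5]: concurrent
#4 [6,8]: concurrent
#5 [9,…): after
#6 [10,…): after

#2, #4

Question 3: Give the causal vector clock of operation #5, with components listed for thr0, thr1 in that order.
no predecessors for #2 (invoked 2): thr1 increments from zero → (0, 1)
from VC(#2)=(0, 1), #4 (invoked 6) maxes components and bumps thr1 → (0, 2)
from VC(#2)=(0, 1), #1 (invoked 1) maxes components and bumps thr0 → (1, 1)
from VC(#4)=(0, 2), #6 (invoked 10) maxes components and bumps thr1 → (0, 3)
from VC(#1)=(1, 1), #3 (invoked 4) maxes components and bumps thr0 → (2, 1)
from VC(#3)=(2, 1), #5 (invoked 9) maxes components and bumps thr0 → (3, 1)
target: VC(#5) = (3, 1)

(3, 1)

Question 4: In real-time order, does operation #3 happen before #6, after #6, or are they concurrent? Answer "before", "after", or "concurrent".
#3 spans [4,7], #6 spans [10,…)
resp(#3)=7 < inv(#6)=10

before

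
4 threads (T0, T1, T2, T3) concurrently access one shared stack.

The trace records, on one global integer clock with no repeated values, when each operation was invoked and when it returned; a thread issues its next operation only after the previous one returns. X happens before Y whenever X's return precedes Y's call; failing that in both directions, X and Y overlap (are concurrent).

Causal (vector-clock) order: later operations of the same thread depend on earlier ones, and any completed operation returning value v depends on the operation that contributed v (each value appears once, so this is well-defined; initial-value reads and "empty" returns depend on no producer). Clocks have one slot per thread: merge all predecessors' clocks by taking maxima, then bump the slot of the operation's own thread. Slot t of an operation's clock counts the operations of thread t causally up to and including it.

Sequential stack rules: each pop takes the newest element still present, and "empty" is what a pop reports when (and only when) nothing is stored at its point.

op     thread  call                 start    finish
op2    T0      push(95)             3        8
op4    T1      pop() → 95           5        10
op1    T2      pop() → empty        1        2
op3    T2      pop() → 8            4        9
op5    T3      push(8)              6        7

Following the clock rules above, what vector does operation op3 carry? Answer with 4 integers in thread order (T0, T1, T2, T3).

VC(op5, invoked at 6): no causal predecessors; +1 on T3 → (0, 0, 0, 1)
VC(op1, invoked at 1): no causal predecessors; +1 on T2 → (0, 0, 1, 0)
VC(op2, invoked at 3): no causal predecessors; +1 on T0 → (1, 0, 0, 0)
from VC(op2)=(1, 0, 0, 0), op4 (invoked 5) maxes components and bumps T1 → (1, 1, 0, 0)
from VC(op1)=(0, 0, 1, 0), VC(op5)=(0, 0, 0, 1), op3 (invoked 4) maxes components and bumps T2 → (0, 0, 2, 1)
target: VC(op3) = (0, 0, 2, 1)

(0, 0, 2, 1)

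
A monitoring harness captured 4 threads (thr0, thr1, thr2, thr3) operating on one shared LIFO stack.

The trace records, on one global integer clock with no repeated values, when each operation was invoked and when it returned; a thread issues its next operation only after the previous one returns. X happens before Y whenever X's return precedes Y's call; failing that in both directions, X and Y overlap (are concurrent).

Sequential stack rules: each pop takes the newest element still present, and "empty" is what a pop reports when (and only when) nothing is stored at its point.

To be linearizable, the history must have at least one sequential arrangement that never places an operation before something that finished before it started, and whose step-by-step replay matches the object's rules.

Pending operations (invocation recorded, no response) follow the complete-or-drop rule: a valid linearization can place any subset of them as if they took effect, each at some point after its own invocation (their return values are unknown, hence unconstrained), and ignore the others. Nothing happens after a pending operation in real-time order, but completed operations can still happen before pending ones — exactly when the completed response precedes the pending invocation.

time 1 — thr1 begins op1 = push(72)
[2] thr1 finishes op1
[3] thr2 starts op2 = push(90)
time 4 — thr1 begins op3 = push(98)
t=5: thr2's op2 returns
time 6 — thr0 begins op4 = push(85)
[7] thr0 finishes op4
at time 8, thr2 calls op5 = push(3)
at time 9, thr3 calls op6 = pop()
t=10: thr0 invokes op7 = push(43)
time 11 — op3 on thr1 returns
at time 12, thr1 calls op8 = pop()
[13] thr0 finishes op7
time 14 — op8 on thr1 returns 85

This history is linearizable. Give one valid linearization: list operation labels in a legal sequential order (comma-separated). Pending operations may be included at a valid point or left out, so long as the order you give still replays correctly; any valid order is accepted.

1. op1 push(72), leaving stack <72>
2. op2 push(90), leaving stack <72,90>
3. op3 push(98), leaving stack <72,90,98>
4. op4 push(85), leaving stack <72,90,98,85>
5. op5 push(3) (pending, included), leaving stack <72,90,98,85,3>
6. op6 pop() (pending, included), leaving stack <72,90,98,85>
7. op8 pop() → 85, leaving stack <72,90,98>
8. op7 push(43), leaving stack <72,90,98,43>

op1, op2, op3, op4, op5, op6, op8, op7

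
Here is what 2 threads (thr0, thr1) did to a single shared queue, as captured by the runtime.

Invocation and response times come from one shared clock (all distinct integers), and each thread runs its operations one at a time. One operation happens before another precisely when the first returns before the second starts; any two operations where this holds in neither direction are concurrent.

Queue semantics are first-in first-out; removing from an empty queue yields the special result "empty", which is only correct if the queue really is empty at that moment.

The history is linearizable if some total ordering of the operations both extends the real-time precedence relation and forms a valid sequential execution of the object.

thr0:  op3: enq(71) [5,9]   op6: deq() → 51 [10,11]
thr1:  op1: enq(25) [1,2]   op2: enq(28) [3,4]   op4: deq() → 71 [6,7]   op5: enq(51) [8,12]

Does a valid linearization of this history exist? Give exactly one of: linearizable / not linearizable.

not linearizable

through event 6 a valid linearization exists; event 7 (op4 responding at time 7) ends that
a single order respects real time; the 3 completed queue operations fail replay along it
every completion of the 1 pending operation (op3) was checked; none linearizes
for example op1, op2, op4 (pending dropped) fails at step 3: op4 deq() → 71 is not legal there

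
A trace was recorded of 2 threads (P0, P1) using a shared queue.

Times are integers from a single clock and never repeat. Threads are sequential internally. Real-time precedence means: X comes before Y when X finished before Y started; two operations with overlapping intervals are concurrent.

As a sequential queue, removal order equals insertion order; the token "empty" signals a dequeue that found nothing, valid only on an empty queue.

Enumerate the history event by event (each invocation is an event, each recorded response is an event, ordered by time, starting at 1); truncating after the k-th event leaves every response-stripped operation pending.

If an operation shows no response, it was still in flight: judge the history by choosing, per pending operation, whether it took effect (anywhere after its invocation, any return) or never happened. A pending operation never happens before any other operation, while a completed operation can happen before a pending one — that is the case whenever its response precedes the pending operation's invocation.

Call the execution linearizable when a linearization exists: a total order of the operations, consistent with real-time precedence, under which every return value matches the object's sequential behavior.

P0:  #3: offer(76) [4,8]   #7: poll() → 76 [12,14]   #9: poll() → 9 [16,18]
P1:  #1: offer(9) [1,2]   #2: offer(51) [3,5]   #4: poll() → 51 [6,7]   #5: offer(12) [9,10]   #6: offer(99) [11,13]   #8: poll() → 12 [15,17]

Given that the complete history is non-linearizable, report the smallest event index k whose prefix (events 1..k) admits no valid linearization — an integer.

a valid linearization of events 1..6 exists, for instance #1, #2:
step 1: #1 offer(9) — queue <9>
step 2: #2 offer(51) — queue <9,51>
at event 7 (#4's time-7 response) nothing linearizes any more
including or dropping the 1 pending operation (#3) in any combination fails
take #1, #2, #4 (pending dropped): step 3 already fails, because #4 poll() → 51 cannot occur there

7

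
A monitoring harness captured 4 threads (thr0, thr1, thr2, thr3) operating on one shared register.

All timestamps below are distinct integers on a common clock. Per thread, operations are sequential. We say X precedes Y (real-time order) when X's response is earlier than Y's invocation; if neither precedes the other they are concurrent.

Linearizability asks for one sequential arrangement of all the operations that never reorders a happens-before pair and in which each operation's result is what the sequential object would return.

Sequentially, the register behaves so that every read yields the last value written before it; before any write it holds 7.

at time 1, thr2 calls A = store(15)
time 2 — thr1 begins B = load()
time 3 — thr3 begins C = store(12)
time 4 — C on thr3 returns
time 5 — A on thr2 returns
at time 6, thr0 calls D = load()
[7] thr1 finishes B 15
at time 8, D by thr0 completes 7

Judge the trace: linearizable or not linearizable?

not linearizable

prefix check: 1..7 passes, 1..8 fails once D's time-8 response joins
real-time-consistent orders of the 4 completed operations: 8 — all fail the register replay
for example A, B, C, D fails at step 4: D load() → 7 is not legal there
for example A, C, B, D fails at step 3: B load() → 15 is not legal there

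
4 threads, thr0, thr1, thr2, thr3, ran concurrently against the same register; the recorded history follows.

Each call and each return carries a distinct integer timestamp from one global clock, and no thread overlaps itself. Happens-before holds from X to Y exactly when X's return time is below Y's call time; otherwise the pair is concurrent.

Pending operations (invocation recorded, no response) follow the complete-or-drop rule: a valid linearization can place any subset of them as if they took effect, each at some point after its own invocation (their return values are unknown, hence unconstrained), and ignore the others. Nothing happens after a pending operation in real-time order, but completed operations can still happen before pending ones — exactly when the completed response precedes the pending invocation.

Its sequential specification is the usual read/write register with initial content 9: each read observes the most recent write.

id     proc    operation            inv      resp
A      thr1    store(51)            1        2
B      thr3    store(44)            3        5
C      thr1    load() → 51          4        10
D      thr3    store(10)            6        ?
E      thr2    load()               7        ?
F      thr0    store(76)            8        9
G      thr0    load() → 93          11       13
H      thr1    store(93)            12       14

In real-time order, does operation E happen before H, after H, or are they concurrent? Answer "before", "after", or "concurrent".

E spans [7,…), H spans [12,14]
the intervals overlap in both directions

concurrent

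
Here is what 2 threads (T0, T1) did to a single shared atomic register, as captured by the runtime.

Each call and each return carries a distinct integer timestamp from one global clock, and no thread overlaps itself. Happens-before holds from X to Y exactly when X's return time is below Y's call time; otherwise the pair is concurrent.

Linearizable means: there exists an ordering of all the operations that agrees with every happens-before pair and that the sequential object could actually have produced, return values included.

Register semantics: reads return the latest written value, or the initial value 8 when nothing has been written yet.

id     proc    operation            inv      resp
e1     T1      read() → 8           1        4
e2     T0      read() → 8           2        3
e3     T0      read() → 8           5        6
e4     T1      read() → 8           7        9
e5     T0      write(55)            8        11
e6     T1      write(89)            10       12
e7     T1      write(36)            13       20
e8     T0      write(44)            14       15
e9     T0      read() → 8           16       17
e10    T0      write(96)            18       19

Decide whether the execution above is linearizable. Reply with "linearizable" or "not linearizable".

cut after 16 events: linearizable; cut after 17 events (e9 responds, time 17): not linearizable
checked exhaustively: 6 real-time-consistent orders of 8 completed operations, zero legal atomic register replays
including or dropping the 1 pending operation (e7) in any combination fails
sample order e1, e2, e3, e4, e5, e6, e8, e9 (pending dropped) stalls at step 8 — e9 read() → 8 has no legal effect
sample order e1, e2, e3, e4, e6, e5, e8, e9 (pending dropped) stalls at step 8 — e9 read() → 8 has no legal effect

not linearizable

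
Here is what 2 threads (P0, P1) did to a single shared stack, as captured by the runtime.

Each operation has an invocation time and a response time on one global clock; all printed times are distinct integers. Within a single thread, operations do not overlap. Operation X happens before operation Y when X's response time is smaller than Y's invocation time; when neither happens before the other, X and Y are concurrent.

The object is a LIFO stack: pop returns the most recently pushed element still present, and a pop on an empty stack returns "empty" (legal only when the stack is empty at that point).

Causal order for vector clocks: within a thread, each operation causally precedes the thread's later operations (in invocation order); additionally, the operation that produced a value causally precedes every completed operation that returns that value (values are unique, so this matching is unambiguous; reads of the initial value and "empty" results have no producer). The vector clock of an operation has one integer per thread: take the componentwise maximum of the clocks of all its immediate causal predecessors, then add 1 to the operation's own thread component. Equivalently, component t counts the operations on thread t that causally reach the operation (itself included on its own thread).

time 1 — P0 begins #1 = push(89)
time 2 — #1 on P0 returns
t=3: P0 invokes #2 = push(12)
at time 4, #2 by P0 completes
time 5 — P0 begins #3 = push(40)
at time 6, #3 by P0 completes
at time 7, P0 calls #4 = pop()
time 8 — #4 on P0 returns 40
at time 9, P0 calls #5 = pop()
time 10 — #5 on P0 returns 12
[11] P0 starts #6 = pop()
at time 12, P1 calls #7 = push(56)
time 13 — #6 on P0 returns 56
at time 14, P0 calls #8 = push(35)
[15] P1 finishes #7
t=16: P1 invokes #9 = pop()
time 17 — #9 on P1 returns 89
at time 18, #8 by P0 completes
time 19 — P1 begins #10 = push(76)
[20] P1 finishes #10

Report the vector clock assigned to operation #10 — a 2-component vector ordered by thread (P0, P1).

(1, 3)

root op #7, invoked 12: fresh clock plus P1's own tick → (0, 1)
root op #1, invoked 1: fresh clock plus P0's own tick → (1, 0)
#2, invoked 3, takes VC(#1)=(1, 0) under max, adds 1 for P0 → (2, 0)
#9, invoked 16, takes VC(#1)=(1, 0), VC(#7)=(0, 1) under max, adds 1 for P1 → (1, 2)
#3, invoked 5, takes VC(#2)=(2, 0) under max, adds 1 for P0 → (3, 0)
#10, invoked 19, takes VC(#9)=(1, 2) under max, adds 1 for P1 → (1, 3)
#4, invoked 7, takes VC(#3)=(3, 0) under max, adds 1 for P0 → (4, 0)
#5, invoked 9, takes VC(#2)=(2, 0), VC(#4)=(4, 0) under max, adds 1 for P0 → (5, 0)
#6, invoked 11, takes VC(#5)=(5, 0), VC(#7)=(0, 1) under max, adds 1 for P0 → (6, 1)
#8, invoked 14, takes VC(#6)=(6, 1) under max, adds 1 for P0 → (7, 1)
target: VC(#10) = (1, 3)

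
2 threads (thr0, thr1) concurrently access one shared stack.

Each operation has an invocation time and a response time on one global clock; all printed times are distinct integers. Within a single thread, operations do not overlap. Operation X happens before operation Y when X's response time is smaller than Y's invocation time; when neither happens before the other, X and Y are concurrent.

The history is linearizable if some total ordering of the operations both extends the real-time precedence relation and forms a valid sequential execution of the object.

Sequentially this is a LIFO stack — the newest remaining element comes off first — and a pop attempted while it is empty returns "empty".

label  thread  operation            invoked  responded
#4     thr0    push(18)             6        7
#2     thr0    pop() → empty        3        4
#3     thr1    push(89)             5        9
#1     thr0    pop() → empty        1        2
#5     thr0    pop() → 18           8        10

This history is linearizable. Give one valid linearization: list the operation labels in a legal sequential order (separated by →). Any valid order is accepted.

#1 → #2 → #3 → #4 → #5

after step 1 (#1 pop() → empty): stack <>
after step 2 (#2 pop() → empty): stack <>
after step 3 (#3 push(89)): stack <89>
after step 4 (#4 push(18)): stack <89,18>
after step 5 (#5 pop() → 18): stack <89>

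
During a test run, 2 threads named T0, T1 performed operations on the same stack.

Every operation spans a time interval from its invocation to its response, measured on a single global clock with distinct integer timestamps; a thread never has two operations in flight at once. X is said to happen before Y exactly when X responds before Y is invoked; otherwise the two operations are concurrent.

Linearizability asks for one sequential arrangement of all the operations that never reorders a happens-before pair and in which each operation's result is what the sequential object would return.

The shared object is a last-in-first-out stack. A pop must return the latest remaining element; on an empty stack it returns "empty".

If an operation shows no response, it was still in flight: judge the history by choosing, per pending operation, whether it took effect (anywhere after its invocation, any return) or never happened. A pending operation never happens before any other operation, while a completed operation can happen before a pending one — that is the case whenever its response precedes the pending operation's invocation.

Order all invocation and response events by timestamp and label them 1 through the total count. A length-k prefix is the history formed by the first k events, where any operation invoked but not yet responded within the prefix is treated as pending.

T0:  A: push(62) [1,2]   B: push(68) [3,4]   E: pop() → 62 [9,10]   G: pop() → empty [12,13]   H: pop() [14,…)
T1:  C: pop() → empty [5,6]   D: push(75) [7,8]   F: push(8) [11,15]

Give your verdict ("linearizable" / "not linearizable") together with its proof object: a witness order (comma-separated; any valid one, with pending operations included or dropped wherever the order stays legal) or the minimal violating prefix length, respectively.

prefix check: 1..5 passes, 1..6 fails once C's time-6 response joins
exactly one order of the 3 completed ops respects real time; the stack replay fails
sample order A, B, C stalls at step 3 — C pop() → empty has no legal effect

not linearizable — minimal violating prefix: 6 events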